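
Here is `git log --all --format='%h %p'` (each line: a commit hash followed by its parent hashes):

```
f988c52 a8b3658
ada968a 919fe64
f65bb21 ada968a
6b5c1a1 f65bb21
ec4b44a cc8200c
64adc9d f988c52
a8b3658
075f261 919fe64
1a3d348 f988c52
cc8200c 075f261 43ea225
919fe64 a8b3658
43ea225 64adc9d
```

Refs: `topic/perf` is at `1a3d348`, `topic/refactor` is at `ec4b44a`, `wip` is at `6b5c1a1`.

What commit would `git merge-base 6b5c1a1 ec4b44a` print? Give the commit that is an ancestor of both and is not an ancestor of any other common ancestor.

Ancestors of 6b5c1a1: {6b5c1a1, 919fe64, a8b3658, ada968a, f65bb21}.
Ancestors of ec4b44a: {075f261, 43ea225, 64adc9d, 919fe64, a8b3658, cc8200c, ec4b44a, f988c52}.
Common ancestors: {919fe64, a8b3658}.
Among these, 919fe64 is not an ancestor of any other common ancestor — it is the merge base.

919fe64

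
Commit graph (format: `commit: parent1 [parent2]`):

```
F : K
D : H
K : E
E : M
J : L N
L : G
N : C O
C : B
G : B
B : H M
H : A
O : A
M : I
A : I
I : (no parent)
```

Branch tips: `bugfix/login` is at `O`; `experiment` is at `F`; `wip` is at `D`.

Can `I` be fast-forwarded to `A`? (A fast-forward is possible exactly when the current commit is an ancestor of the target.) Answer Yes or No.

Yes

A fast-forward from I to A is possible iff I is an ancestor of A.
Ancestors of A: {A, I}.
I is among them, so fast-forward is possible.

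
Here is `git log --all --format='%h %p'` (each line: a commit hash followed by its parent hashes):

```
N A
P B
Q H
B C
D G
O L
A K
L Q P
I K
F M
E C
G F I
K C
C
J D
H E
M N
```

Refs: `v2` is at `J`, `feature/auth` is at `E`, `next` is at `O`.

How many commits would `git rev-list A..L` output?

Reachable from L: {B, C, E, H, L, P, Q}.
Reachable from A: {A, C, K}.
In L's history but not A's: {B, E, H, L, P, Q} — 6 commits.

6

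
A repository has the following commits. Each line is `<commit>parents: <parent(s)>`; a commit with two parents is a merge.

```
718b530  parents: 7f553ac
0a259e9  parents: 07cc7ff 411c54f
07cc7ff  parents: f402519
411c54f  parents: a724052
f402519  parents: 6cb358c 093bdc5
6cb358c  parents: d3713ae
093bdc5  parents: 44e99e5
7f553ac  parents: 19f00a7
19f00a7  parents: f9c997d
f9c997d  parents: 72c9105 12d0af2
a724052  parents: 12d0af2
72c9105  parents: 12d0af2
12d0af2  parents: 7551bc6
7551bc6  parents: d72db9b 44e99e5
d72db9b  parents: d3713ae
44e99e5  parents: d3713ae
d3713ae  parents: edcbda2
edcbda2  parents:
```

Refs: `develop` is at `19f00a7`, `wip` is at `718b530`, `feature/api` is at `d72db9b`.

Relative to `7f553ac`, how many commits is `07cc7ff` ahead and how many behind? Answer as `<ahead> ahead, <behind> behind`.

4 ahead, 7 behind

Reachable from 07cc7ff: {07cc7ff, 093bdc5, 44e99e5, 6cb358c, d3713ae, edcbda2, f402519}.
Reachable from 7f553ac: {12d0af2, 19f00a7, 44e99e5, 72c9105, 7551bc6, 7f553ac, d3713ae, d72db9b, edcbda2, f9c997d}.
Only in 07cc7ff's history (ahead): {07cc7ff, 093bdc5, 6cb358c, f402519} — 4.
Only in 7f553ac's history (behind): {12d0af2, 19f00a7, 72c9105, 7551bc6, 7f553ac, d72db9b, f9c997d} — 7.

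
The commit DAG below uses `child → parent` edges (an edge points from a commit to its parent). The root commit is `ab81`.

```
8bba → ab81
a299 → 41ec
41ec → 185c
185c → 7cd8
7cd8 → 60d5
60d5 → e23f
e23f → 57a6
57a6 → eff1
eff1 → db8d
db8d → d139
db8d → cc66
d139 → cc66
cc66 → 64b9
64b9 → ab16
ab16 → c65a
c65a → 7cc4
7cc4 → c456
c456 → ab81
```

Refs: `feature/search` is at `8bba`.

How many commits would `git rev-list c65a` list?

Walking parent pointers from c65a: reachable set = {7cc4, ab81, c456, c65a}.
That is 4 commits.

4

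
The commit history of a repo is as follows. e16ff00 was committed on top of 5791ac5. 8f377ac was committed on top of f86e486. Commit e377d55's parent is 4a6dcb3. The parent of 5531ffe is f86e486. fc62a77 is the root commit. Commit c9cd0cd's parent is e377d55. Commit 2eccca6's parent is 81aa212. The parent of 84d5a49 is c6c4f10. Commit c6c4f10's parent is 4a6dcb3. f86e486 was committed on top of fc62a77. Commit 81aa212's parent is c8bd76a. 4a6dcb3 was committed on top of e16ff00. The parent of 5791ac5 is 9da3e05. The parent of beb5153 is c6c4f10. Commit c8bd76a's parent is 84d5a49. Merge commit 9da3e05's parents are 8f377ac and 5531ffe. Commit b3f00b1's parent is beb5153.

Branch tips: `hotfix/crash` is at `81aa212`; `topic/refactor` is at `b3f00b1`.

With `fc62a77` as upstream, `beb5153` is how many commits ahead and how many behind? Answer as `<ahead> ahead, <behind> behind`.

Reachable from beb5153: {4a6dcb3, 5531ffe, 5791ac5, 8f377ac, 9da3e05, beb5153, c6c4f10, e16ff00, f86e486, fc62a77}.
Reachable from fc62a77: {fc62a77}.
Only in beb5153's history (ahead): {4a6dcb3, 5531ffe, 5791ac5, 8f377ac, 9da3e05, beb5153, c6c4f10, e16ff00, f86e486} — 9.
Only in fc62a77's history (behind): {} — 0.

9 ahead, 0 behind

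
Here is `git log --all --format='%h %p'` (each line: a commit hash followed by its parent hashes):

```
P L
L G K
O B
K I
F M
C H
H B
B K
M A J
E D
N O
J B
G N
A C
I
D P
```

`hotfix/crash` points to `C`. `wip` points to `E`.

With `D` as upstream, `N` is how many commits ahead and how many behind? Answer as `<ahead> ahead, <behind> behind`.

Reachable from N: {B, I, K, N, O}.
Reachable from D: {B, D, G, I, K, L, N, O, P}.
Only in N's history (ahead): {} — 0.
Only in D's history (behind): {D, G, L, P} — 4.

0 ahead, 4 behind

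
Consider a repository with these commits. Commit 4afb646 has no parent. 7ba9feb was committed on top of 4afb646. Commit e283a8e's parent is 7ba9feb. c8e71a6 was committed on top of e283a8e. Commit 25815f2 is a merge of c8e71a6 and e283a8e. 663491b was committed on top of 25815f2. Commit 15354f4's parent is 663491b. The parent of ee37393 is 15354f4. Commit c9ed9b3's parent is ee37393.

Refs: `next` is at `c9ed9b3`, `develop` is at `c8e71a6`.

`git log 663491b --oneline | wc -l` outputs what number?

6

Walking parent pointers from 663491b: reachable set = {25815f2, 4afb646, 663491b, 7ba9feb, c8e71a6, e283a8e}.
That is 6 commits.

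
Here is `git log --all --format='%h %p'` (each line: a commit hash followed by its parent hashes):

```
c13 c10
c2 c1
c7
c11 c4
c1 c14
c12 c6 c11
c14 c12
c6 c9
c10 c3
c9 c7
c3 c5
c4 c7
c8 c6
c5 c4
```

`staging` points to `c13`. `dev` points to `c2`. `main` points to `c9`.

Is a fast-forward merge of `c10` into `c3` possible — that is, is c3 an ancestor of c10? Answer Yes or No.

Yes

A fast-forward from c3 to c10 is possible iff c3 is an ancestor of c10.
Ancestors of c10: {c10, c3, c4, c5, c7}.
c3 is among them, so fast-forward is possible.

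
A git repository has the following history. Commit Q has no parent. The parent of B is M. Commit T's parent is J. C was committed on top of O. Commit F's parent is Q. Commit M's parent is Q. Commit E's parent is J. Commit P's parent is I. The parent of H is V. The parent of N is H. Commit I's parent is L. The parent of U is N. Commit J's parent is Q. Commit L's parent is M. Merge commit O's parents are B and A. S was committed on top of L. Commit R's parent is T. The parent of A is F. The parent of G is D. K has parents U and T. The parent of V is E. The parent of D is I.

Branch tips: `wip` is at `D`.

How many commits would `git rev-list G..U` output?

6

Reachable from U: {E, H, J, N, Q, U, V}.
Reachable from G: {D, G, I, L, M, Q}.
In U's history but not G's: {E, H, J, N, U, V} — 6 commits.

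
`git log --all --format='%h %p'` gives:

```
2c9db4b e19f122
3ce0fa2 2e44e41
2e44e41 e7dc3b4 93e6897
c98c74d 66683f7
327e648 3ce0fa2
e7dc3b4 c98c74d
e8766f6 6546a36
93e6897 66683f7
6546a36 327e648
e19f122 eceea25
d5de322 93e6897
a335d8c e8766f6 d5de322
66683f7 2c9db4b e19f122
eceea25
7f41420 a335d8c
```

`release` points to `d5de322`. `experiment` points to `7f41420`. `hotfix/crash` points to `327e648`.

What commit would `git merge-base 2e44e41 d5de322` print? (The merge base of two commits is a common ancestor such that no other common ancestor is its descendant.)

Ancestors of 2e44e41: {2c9db4b, 2e44e41, 66683f7, 93e6897, c98c74d, e19f122, e7dc3b4, eceea25}.
Ancestors of d5de322: {2c9db4b, 66683f7, 93e6897, d5de322, e19f122, eceea25}.
Common ancestors: {2c9db4b, 66683f7, 93e6897, e19f122, eceea25}.
Among these, 93e6897 is not an ancestor of any other common ancestor — it is the merge base.

93e6897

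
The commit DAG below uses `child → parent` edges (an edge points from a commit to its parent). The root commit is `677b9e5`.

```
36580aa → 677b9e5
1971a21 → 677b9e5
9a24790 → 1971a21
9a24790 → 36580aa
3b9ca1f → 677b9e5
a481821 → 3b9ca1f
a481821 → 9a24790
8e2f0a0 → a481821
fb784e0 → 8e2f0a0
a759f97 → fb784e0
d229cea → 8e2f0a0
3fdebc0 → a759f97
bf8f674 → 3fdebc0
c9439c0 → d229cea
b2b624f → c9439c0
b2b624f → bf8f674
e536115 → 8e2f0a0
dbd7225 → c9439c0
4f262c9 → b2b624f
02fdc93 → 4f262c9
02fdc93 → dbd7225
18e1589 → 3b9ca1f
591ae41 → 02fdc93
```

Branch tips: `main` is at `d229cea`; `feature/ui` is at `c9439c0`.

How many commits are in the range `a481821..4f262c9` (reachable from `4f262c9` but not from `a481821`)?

9

Reachable from 4f262c9: {1971a21, 36580aa, 3b9ca1f, 3fdebc0, 4f262c9, 677b9e5, 8e2f0a0, 9a24790, a481821, a759f97, b2b624f, bf8f674, c9439c0, d229cea, fb784e0}.
Reachable from a481821: {1971a21, 36580aa, 3b9ca1f, 677b9e5, 9a24790, a481821}.
In 4f262c9's history but not a481821's: {3fdebc0, 4f262c9, 8e2f0a0, a759f97, b2b624f, bf8f674, c9439c0, d229cea, fb784e0} — 9 commits.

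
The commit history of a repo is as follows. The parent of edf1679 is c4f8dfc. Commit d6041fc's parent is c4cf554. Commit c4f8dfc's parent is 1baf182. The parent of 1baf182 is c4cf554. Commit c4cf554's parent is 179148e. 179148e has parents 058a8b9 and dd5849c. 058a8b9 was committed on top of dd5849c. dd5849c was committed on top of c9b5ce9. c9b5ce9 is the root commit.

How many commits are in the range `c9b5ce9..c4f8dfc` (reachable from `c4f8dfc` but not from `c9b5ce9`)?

Reachable from c4f8dfc: {058a8b9, 179148e, 1baf182, c4cf554, c4f8dfc, c9b5ce9, dd5849c}.
Reachable from c9b5ce9: {c9b5ce9}.
In c4f8dfc's history but not c9b5ce9's: {058a8b9, 179148e, 1baf182, c4cf554, c4f8dfc, dd5849c} — 6 commits.

6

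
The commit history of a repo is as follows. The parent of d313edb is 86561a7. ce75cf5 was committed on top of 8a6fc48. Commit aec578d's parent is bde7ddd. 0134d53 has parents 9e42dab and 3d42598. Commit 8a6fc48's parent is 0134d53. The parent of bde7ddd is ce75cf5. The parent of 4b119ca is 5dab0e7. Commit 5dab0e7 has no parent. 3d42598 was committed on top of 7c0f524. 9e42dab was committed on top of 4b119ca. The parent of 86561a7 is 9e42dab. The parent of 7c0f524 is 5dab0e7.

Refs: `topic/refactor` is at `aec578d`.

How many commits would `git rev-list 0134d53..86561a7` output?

1

Reachable from 86561a7: {4b119ca, 5dab0e7, 86561a7, 9e42dab}.
Reachable from 0134d53: {0134d53, 3d42598, 4b119ca, 5dab0e7, 7c0f524, 9e42dab}.
In 86561a7's history but not 0134d53's: {86561a7} — 1 commit.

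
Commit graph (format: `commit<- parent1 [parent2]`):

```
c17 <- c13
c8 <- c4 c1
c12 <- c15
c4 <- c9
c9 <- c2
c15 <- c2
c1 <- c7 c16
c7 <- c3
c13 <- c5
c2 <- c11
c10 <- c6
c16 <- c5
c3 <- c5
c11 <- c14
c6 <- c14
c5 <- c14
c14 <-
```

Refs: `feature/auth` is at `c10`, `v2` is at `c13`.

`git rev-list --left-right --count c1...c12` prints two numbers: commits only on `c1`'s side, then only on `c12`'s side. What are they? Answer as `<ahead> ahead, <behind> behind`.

5 ahead, 4 behind

Reachable from c1: {c1, c14, c16, c3, c5, c7}.
Reachable from c12: {c11, c12, c14, c15, c2}.
Only in c1's history (ahead): {c1, c16, c3, c5, c7} — 5.
Only in c12's history (behind): {c11, c12, c15, c2} — 4.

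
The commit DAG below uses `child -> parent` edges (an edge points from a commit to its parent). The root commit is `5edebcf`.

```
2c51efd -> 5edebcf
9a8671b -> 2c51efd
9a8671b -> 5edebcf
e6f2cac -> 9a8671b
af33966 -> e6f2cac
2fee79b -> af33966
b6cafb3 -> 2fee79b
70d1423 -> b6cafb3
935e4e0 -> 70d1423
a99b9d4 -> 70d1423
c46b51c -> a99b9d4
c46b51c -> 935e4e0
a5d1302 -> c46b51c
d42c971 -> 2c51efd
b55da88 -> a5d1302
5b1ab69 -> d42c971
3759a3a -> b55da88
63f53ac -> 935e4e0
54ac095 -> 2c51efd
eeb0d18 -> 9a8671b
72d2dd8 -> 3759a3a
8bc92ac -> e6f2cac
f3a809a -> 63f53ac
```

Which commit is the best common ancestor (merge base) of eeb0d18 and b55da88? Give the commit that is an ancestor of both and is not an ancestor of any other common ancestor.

Ancestors of eeb0d18: {2c51efd, 5edebcf, 9a8671b, eeb0d18}.
Ancestors of b55da88: {2c51efd, 2fee79b, 5edebcf, 70d1423, 935e4e0, 9a8671b, a5d1302, a99b9d4, af33966, b55da88, b6cafb3, c46b51c, e6f2cac}.
Common ancestors: {2c51efd, 5edebcf, 9a8671b}.
Among these, 9a8671b is not an ancestor of any other common ancestor — it is the merge base.

9a8671b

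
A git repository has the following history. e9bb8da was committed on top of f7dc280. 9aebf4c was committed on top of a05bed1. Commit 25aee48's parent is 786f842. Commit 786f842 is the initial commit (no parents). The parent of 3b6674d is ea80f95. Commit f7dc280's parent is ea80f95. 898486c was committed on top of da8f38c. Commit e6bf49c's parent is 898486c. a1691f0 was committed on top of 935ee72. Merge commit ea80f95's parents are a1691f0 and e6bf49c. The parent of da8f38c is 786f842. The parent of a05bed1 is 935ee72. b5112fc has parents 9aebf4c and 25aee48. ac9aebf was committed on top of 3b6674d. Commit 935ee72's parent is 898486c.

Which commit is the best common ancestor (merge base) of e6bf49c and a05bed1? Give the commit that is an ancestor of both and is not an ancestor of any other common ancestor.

Ancestors of e6bf49c: {786f842, 898486c, da8f38c, e6bf49c}.
Ancestors of a05bed1: {786f842, 898486c, 935ee72, a05bed1, da8f38c}.
Common ancestors: {786f842, 898486c, da8f38c}.
Among these, 898486c is not an ancestor of any other common ancestor — it is the merge base.

898486c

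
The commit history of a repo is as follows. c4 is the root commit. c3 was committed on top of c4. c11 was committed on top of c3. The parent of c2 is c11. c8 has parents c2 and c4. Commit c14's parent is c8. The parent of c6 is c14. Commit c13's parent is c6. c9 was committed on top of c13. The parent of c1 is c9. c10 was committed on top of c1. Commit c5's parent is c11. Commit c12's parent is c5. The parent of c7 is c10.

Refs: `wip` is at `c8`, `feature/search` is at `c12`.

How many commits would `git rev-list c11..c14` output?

3

Reachable from c14: {c11, c14, c2, c3, c4, c8}.
Reachable from c11: {c11, c3, c4}.
In c14's history but not c11's: {c14, c2, c8} — 3 commits.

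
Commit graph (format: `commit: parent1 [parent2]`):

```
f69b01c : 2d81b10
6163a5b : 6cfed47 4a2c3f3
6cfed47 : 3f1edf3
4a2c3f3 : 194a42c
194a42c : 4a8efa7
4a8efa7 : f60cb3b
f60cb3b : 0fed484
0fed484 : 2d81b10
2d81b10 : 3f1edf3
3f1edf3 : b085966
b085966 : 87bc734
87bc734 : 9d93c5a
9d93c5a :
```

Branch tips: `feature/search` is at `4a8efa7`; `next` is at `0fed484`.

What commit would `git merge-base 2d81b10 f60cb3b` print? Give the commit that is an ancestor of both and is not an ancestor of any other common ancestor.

2d81b10

Ancestors of 2d81b10: {2d81b10, 3f1edf3, 87bc734, 9d93c5a, b085966}.
Ancestors of f60cb3b: {0fed484, 2d81b10, 3f1edf3, 87bc734, 9d93c5a, b085966, f60cb3b}.
Common ancestors: {2d81b10, 3f1edf3, 87bc734, 9d93c5a, b085966}.
Among these, 2d81b10 is not an ancestor of any other common ancestor — it is the merge base.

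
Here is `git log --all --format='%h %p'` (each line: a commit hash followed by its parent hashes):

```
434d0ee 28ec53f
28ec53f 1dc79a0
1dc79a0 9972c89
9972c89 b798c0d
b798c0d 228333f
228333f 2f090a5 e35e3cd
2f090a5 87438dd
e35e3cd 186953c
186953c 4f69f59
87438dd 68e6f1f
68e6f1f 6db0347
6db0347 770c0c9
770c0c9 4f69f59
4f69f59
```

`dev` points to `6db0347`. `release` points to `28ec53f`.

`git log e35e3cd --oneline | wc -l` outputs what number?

Walking parent pointers from e35e3cd: reachable set = {186953c, 4f69f59, e35e3cd}.
That is 3 commits.

3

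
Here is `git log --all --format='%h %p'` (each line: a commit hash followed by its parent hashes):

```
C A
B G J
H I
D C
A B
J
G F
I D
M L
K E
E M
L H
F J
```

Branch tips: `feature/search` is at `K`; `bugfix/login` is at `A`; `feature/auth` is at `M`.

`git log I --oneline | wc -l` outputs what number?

8

Walking parent pointers from I: reachable set = {A, B, C, D, F, G, I, J}.
That is 8 commits.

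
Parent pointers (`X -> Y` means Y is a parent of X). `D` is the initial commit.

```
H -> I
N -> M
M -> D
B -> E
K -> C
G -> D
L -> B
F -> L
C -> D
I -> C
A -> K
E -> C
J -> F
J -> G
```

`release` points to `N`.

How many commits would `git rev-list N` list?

3

Walking parent pointers from N: reachable set = {D, M, N}.
That is 3 commits.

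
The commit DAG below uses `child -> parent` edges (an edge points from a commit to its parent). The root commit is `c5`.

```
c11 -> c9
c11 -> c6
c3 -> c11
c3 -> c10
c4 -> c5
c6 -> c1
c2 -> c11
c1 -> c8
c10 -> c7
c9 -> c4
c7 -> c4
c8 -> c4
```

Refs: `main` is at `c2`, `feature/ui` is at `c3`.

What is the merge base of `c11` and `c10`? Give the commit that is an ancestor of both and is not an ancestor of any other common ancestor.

c4

Ancestors of c11: {c1, c11, c4, c5, c6, c8, c9}.
Ancestors of c10: {c10, c4, c5, c7}.
Common ancestors: {c4, c5}.
Among these, c4 is not an ancestor of any other common ancestor — it is the merge base.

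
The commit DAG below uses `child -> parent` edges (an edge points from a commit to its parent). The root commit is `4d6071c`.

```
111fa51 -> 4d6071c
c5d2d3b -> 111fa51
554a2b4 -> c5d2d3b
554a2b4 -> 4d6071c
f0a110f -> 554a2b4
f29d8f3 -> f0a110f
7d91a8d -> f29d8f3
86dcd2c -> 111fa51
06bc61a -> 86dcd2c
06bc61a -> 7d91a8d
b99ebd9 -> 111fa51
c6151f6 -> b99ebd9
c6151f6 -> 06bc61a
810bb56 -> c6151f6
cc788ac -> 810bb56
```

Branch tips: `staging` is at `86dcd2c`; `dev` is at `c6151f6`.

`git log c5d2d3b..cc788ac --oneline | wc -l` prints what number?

10

Reachable from cc788ac: {06bc61a, 111fa51, 4d6071c, 554a2b4, 7d91a8d, 810bb56, 86dcd2c, b99ebd9, c5d2d3b, c6151f6, cc788ac, f0a110f, f29d8f3}.
Reachable from c5d2d3b: {111fa51, 4d6071c, c5d2d3b}.
In cc788ac's history but not c5d2d3b's: {06bc61a, 554a2b4, 7d91a8d, 810bb56, 86dcd2c, b99ebd9, c6151f6, cc788ac, f0a110f, f29d8f3} — 10 commits.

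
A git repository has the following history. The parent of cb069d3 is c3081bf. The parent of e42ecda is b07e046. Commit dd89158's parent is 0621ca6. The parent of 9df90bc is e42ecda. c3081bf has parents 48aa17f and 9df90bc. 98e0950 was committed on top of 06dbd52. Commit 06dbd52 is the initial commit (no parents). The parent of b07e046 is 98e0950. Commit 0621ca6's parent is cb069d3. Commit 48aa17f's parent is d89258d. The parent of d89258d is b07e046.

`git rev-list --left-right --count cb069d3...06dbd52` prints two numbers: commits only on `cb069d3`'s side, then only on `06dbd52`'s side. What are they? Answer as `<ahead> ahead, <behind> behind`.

Reachable from cb069d3: {06dbd52, 48aa17f, 98e0950, 9df90bc, b07e046, c3081bf, cb069d3, d89258d, e42ecda}.
Reachable from 06dbd52: {06dbd52}.
Only in cb069d3's history (ahead): {48aa17f, 98e0950, 9df90bc, b07e046, c3081bf, cb069d3, d89258d, e42ecda} — 8.
Only in 06dbd52's history (behind): {} — 0.

8 ahead, 0 behind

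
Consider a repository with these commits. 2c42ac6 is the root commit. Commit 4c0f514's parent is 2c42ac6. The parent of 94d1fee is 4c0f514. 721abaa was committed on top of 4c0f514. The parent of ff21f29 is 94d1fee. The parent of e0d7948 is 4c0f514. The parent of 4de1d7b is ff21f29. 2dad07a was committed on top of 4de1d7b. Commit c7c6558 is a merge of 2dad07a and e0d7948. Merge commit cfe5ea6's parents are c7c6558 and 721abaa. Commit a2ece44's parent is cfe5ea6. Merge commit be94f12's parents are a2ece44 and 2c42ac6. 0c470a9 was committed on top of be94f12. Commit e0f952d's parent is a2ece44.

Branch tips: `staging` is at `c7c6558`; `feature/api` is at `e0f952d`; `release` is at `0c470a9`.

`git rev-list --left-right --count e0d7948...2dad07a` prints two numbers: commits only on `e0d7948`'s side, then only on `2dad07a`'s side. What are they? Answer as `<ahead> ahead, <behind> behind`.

1 ahead, 4 behind

Reachable from e0d7948: {2c42ac6, 4c0f514, e0d7948}.
Reachable from 2dad07a: {2c42ac6, 2dad07a, 4c0f514, 4de1d7b, 94d1fee, ff21f29}.
Only in e0d7948's history (ahead): {e0d7948} — 1.
Only in 2dad07a's history (behind): {2dad07a, 4de1d7b, 94d1fee, ff21f29} — 4.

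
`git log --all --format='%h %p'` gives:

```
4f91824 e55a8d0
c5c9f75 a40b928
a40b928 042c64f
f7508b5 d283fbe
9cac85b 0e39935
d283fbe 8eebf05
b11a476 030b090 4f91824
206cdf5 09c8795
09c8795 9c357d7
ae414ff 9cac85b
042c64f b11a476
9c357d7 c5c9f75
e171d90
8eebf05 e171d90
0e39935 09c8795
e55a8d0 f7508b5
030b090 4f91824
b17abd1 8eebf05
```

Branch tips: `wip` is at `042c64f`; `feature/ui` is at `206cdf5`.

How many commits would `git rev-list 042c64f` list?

9

Walking parent pointers from 042c64f: reachable set = {030b090, 042c64f, 4f91824, 8eebf05, b11a476, d283fbe, e171d90, e55a8d0, f7508b5}.
That is 9 commits.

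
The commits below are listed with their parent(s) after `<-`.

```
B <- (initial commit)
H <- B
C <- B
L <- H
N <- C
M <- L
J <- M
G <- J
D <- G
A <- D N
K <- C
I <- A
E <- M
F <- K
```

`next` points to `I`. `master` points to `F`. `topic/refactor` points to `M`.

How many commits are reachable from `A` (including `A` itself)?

Walking parent pointers from A: reachable set = {A, B, C, D, G, H, J, L, M, N}.
That is 10 commits.

10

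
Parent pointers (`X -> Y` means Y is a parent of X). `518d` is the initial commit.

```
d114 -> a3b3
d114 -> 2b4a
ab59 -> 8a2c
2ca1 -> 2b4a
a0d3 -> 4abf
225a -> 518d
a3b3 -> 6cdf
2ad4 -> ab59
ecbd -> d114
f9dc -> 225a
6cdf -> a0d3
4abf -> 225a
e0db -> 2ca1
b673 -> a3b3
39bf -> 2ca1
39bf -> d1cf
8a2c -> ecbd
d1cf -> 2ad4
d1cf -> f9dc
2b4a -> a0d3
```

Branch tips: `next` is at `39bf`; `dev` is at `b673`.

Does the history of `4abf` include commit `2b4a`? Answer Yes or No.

Ancestors of 4abf: {225a, 4abf, 518d}.
2b4a is not in that set, so it is not an ancestor of 4abf.

No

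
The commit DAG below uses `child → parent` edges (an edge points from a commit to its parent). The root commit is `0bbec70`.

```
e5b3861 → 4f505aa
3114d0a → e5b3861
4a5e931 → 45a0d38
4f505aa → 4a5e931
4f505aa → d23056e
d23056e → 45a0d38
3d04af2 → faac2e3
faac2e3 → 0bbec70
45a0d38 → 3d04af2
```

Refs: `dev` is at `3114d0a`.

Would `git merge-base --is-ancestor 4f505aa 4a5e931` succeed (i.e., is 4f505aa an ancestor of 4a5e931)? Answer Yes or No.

Ancestors of 4a5e931: {0bbec70, 3d04af2, 45a0d38, 4a5e931, faac2e3}.
4f505aa is not in that set, so it is not an ancestor of 4a5e931.

No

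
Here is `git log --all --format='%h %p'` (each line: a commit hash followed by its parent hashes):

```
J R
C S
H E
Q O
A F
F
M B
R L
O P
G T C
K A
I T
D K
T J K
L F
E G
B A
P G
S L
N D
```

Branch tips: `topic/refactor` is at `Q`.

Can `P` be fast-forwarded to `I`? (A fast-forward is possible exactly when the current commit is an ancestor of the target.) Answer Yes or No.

A fast-forward from P to I is possible iff P is an ancestor of I.
Ancestors of I: {A, F, I, J, K, L, R, T}.
P is not among them, so fast-forward is not possible.

No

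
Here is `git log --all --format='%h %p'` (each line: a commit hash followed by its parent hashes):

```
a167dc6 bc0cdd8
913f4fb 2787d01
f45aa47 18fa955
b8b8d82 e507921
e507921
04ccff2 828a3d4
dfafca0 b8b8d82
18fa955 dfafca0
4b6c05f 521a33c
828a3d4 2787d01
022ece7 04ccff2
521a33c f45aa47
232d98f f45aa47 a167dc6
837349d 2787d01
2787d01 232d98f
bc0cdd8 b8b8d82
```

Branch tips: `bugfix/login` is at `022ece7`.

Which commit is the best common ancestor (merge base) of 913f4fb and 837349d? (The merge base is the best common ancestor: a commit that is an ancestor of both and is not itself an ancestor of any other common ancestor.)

2787d01

Ancestors of 913f4fb: {18fa955, 232d98f, 2787d01, 913f4fb, a167dc6, b8b8d82, bc0cdd8, dfafca0, e507921, f45aa47}.
Ancestors of 837349d: {18fa955, 232d98f, 2787d01, 837349d, a167dc6, b8b8d82, bc0cdd8, dfafca0, e507921, f45aa47}.
Common ancestors: {18fa955, 232d98f, 2787d01, a167dc6, b8b8d82, bc0cdd8, dfafca0, e507921, f45aa47}.
Among these, 2787d01 is not an ancestor of any other common ancestor — it is the merge base.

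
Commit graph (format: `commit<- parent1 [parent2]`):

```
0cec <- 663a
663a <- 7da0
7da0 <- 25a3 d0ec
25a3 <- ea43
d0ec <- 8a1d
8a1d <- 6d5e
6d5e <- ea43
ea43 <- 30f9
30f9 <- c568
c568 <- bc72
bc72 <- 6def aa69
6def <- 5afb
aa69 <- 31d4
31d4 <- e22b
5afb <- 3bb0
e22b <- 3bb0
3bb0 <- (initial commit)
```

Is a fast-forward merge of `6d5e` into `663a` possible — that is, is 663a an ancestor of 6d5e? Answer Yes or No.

No

A fast-forward from 663a to 6d5e is possible iff 663a is an ancestor of 6d5e.
Ancestors of 6d5e: {30f9, 31d4, 3bb0, 5afb, 6d5e, 6def, aa69, bc72, c568, e22b, ea43}.
663a is not among them, so fast-forward is not possible.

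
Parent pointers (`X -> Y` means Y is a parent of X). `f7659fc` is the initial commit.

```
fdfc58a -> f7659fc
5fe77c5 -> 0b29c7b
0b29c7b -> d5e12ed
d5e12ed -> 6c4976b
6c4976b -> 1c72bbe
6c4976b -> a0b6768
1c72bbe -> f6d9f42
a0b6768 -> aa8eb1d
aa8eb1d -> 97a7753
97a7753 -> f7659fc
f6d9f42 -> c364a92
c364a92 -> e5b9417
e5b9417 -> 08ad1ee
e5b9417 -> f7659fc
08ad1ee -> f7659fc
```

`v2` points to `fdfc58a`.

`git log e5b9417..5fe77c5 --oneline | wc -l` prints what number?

Reachable from 5fe77c5: {08ad1ee, 0b29c7b, 1c72bbe, 5fe77c5, 6c4976b, 97a7753, a0b6768, aa8eb1d, c364a92, d5e12ed, e5b9417, f6d9f42, f7659fc}.
Reachable from e5b9417: {08ad1ee, e5b9417, f7659fc}.
In 5fe77c5's history but not e5b9417's: {0b29c7b, 1c72bbe, 5fe77c5, 6c4976b, 97a7753, a0b6768, aa8eb1d, c364a92, d5e12ed, f6d9f42} — 10 commits.

10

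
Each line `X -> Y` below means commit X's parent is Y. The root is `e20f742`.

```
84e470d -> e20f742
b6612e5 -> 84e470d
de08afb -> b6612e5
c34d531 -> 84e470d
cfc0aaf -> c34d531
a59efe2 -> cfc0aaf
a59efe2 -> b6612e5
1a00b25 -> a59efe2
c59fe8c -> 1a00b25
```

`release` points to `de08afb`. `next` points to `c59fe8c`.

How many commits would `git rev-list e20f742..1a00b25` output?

6

Reachable from 1a00b25: {1a00b25, 84e470d, a59efe2, b6612e5, c34d531, cfc0aaf, e20f742}.
Reachable from e20f742: {e20f742}.
In 1a00b25's history but not e20f742's: {1a00b25, 84e470d, a59efe2, b6612e5, c34d531, cfc0aaf} — 6 commits.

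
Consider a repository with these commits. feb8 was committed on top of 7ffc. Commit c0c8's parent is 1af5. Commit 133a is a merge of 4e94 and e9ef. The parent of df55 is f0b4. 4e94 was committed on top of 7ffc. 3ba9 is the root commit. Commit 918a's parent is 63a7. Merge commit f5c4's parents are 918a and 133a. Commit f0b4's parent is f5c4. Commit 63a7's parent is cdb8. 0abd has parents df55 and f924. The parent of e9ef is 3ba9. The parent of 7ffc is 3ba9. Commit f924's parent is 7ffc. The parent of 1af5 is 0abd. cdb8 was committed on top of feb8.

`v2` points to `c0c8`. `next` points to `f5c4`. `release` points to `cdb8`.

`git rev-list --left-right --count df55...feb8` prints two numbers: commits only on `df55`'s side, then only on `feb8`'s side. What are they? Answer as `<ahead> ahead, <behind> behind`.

Reachable from df55: {133a, 3ba9, 4e94, 63a7, 7ffc, 918a, cdb8, df55, e9ef, f0b4, f5c4, feb8}.
Reachable from feb8: {3ba9, 7ffc, feb8}.
Only in df55's history (ahead): {133a, 4e94, 63a7, 918a, cdb8, df55, e9ef, f0b4, f5c4} — 9.
Only in feb8's history (behind): {} — 0.

9 ahead, 0 behind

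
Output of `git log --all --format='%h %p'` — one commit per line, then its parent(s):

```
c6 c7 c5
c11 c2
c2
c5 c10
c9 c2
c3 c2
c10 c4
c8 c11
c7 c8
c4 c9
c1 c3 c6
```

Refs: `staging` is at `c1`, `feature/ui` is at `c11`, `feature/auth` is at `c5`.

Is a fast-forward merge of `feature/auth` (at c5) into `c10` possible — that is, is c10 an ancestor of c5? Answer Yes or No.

A fast-forward from c10 to c5 is possible iff c10 is an ancestor of c5.
Ancestors of c5: {c10, c2, c4, c5, c9}.
c10 is among them, so fast-forward is possible.

Yes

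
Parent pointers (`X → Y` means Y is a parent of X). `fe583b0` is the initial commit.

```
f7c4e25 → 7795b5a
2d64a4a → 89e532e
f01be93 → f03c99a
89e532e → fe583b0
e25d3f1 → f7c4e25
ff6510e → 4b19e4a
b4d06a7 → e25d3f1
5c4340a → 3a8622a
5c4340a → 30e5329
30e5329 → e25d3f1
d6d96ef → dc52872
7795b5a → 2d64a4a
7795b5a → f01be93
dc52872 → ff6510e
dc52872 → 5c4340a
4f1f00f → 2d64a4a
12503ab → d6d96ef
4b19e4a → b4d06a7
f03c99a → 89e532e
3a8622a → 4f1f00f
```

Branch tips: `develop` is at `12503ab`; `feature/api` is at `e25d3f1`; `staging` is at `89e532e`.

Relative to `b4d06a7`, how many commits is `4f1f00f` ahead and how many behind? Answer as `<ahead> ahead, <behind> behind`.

Reachable from 4f1f00f: {2d64a4a, 4f1f00f, 89e532e, fe583b0}.
Reachable from b4d06a7: {2d64a4a, 7795b5a, 89e532e, b4d06a7, e25d3f1, f01be93, f03c99a, f7c4e25, fe583b0}.
Only in 4f1f00f's history (ahead): {4f1f00f} — 1.
Only in b4d06a7's history (behind): {7795b5a, b4d06a7, e25d3f1, f01be93, f03c99a, f7c4e25} — 6.

1 ahead, 6 behind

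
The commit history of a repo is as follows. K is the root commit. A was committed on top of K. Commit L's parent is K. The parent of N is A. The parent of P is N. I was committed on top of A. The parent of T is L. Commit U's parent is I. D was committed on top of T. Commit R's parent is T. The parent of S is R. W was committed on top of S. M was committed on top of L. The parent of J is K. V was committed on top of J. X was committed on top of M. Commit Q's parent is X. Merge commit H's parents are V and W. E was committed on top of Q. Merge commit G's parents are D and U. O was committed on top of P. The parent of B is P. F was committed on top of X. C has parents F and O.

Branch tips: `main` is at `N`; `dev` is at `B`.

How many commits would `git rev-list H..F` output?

3

Reachable from F: {F, K, L, M, X}.
Reachable from H: {H, J, K, L, R, S, T, V, W}.
In F's history but not H's: {F, M, X} — 3 commits.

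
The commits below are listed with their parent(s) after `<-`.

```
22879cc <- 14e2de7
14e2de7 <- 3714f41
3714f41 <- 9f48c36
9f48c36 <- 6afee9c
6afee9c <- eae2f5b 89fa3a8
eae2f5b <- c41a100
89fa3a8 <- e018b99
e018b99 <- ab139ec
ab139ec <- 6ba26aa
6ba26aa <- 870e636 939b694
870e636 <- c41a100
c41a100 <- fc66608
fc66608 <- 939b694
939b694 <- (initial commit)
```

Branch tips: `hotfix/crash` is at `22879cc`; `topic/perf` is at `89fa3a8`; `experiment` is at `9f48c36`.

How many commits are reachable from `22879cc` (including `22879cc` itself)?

Walking parent pointers from 22879cc: reachable set = {14e2de7, 22879cc, 3714f41, 6afee9c, 6ba26aa, 870e636, 89fa3a8, 939b694, 9f48c36, ab139ec, c41a100, e018b99, eae2f5b, fc66608}.
That is 14 commits.

14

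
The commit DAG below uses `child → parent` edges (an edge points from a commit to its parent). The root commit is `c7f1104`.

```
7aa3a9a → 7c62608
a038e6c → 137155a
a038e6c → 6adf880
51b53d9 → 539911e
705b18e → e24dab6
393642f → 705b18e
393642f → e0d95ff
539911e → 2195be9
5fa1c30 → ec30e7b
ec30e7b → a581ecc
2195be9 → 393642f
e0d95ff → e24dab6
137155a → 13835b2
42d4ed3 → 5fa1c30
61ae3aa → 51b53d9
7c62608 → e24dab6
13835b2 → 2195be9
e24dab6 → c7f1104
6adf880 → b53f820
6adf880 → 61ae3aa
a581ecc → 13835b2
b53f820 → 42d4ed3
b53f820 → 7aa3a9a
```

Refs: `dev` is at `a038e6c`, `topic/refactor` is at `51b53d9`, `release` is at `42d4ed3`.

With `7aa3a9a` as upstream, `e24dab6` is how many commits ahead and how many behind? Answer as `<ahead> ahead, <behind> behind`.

Reachable from e24dab6: {c7f1104, e24dab6}.
Reachable from 7aa3a9a: {7aa3a9a, 7c62608, c7f1104, e24dab6}.
Only in e24dab6's history (ahead): {} — 0.
Only in 7aa3a9a's history (behind): {7aa3a9a, 7c62608} — 2.

0 ahead, 2 behind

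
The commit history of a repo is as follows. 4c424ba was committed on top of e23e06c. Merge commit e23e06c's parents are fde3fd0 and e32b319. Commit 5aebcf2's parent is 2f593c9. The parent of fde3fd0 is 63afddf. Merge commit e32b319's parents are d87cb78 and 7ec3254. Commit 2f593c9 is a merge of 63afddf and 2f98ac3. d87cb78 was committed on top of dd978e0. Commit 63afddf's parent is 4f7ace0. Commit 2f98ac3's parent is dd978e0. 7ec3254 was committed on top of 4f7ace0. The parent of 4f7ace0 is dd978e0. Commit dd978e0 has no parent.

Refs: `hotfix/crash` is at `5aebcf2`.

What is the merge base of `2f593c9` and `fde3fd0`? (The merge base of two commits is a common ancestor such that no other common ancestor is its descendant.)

63afddf

Ancestors of 2f593c9: {2f593c9, 2f98ac3, 4f7ace0, 63afddf, dd978e0}.
Ancestors of fde3fd0: {4f7ace0, 63afddf, dd978e0, fde3fd0}.
Common ancestors: {4f7ace0, 63afddf, dd978e0}.
Among these, 63afddf is not an ancestor of any other common ancestor — it is the merge base.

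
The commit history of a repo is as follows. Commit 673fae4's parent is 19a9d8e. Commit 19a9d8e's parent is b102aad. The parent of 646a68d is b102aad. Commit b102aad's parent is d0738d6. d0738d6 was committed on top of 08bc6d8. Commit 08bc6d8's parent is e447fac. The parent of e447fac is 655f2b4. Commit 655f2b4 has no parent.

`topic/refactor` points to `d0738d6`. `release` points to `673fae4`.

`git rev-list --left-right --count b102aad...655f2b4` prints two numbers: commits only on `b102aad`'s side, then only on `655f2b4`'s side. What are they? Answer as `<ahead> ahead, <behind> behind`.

Reachable from b102aad: {08bc6d8, 655f2b4, b102aad, d0738d6, e447fac}.
Reachable from 655f2b4: {655f2b4}.
Only in b102aad's history (ahead): {08bc6d8, b102aad, d0738d6, e447fac} — 4.
Only in 655f2b4's history (behind): {} — 0.

4 ahead, 0 behind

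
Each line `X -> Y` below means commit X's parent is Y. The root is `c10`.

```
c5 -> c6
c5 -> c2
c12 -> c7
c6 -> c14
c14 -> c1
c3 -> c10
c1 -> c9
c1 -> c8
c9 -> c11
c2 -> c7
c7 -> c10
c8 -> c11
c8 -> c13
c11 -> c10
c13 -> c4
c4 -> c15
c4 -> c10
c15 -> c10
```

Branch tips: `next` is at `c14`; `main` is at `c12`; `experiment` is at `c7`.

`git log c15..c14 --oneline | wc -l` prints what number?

7

Reachable from c14: {c1, c10, c11, c13, c14, c15, c4, c8, c9}.
Reachable from c15: {c10, c15}.
In c14's history but not c15's: {c1, c11, c13, c14, c4, c8, c9} — 7 commits.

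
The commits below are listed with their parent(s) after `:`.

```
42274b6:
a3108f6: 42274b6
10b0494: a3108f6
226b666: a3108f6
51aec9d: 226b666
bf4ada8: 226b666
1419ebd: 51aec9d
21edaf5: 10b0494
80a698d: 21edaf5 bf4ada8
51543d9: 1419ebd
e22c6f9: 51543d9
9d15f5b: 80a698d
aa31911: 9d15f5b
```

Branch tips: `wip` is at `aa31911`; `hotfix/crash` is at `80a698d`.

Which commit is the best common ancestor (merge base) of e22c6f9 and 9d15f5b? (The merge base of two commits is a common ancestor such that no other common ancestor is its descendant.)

226b666

Ancestors of e22c6f9: {1419ebd, 226b666, 42274b6, 51543d9, 51aec9d, a3108f6, e22c6f9}.
Ancestors of 9d15f5b: {10b0494, 21edaf5, 226b666, 42274b6, 80a698d, 9d15f5b, a3108f6, bf4ada8}.
Common ancestors: {226b666, 42274b6, a3108f6}.
Among these, 226b666 is not an ancestor of any other common ancestor — it is the merge base.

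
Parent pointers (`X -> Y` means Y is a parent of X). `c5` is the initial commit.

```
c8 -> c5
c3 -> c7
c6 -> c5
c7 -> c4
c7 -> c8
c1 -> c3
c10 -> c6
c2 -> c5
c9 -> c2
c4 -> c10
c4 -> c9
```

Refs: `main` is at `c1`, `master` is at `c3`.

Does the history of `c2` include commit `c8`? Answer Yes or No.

No

Ancestors of c2: {c2, c5}.
c8 is not in that set, so it is not an ancestor of c2.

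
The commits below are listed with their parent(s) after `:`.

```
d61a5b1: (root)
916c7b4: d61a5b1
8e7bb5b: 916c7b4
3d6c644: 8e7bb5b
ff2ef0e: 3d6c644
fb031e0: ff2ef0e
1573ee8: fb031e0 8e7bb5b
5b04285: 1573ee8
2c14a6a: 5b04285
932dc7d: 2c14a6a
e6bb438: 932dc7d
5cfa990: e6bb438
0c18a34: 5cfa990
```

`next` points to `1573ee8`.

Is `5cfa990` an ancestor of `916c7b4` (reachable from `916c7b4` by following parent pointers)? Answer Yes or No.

No

Ancestors of 916c7b4: {916c7b4, d61a5b1}.
5cfa990 is not in that set, so it is not an ancestor of 916c7b4.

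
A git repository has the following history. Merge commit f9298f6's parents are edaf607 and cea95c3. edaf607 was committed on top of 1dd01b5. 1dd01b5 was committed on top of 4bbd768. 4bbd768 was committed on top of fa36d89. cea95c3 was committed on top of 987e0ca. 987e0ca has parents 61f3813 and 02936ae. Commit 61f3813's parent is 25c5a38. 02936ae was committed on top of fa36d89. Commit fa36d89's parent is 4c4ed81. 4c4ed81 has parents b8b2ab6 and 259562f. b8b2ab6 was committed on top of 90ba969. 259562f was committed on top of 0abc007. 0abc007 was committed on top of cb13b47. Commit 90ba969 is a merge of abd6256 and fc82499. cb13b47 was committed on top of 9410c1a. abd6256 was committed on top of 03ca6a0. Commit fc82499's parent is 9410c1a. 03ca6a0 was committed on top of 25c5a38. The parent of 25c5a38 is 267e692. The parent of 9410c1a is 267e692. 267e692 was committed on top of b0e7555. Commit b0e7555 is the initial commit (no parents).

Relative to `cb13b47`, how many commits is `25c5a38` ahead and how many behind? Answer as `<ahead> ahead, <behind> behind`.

1 ahead, 2 behind

Reachable from 25c5a38: {25c5a38, 267e692, b0e7555}.
Reachable from cb13b47: {267e692, 9410c1a, b0e7555, cb13b47}.
Only in 25c5a38's history (ahead): {25c5a38} — 1.
Only in cb13b47's history (behind): {9410c1a, cb13b47} — 2.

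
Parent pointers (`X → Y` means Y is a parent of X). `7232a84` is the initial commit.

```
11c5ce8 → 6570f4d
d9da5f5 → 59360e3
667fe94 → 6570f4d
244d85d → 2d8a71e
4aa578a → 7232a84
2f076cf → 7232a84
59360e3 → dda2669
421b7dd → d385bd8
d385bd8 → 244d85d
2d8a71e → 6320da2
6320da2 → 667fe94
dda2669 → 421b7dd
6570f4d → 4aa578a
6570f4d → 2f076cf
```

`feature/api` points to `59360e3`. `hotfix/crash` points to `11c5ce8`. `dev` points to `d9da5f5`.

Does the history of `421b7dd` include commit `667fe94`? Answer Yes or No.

Ancestors of 421b7dd (commits reachable by following parents): {244d85d, 2d8a71e, 2f076cf, 421b7dd, 4aa578a, 6320da2, 6570f4d, 667fe94, 7232a84, d385bd8}.
667fe94 is in that set, so it is an ancestor of 421b7dd.

Yes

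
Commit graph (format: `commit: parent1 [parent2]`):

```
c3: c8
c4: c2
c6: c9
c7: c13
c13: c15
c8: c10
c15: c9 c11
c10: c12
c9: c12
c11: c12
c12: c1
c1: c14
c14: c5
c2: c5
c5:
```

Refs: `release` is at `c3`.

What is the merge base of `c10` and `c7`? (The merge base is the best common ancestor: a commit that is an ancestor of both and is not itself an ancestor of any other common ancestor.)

Ancestors of c10: {c1, c10, c12, c14, c5}.
Ancestors of c7: {c1, c11, c12, c13, c14, c15, c5, c7, c9}.
Common ancestors: {c1, c12, c14, c5}.
Among these, c12 is not an ancestor of any other common ancestor — it is the merge base.

c12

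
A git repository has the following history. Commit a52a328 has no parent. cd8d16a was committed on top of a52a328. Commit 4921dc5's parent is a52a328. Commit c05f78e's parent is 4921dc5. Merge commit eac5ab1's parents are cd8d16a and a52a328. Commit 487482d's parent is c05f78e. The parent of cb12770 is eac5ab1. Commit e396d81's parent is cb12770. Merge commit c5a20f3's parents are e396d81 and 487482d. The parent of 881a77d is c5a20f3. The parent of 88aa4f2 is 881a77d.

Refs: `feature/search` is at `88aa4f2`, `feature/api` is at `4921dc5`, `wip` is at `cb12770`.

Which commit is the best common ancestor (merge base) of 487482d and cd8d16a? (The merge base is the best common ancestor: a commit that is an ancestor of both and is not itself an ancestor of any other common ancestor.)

a52a328

Ancestors of 487482d: {487482d, 4921dc5, a52a328, c05f78e}.
Ancestors of cd8d16a: {a52a328, cd8d16a}.
Common ancestors: {a52a328}.
The only common ancestor is a52a328, so it is the merge base.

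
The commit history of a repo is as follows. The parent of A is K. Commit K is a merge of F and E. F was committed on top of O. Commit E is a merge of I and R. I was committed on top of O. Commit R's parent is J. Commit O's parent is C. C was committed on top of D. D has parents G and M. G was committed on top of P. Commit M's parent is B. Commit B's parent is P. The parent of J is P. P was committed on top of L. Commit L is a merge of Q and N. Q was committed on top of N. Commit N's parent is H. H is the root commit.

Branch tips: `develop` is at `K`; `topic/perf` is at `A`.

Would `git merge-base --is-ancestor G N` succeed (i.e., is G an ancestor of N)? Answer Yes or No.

Ancestors of N: {H, N}.
G is not in that set, so it is not an ancestor of N.

No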